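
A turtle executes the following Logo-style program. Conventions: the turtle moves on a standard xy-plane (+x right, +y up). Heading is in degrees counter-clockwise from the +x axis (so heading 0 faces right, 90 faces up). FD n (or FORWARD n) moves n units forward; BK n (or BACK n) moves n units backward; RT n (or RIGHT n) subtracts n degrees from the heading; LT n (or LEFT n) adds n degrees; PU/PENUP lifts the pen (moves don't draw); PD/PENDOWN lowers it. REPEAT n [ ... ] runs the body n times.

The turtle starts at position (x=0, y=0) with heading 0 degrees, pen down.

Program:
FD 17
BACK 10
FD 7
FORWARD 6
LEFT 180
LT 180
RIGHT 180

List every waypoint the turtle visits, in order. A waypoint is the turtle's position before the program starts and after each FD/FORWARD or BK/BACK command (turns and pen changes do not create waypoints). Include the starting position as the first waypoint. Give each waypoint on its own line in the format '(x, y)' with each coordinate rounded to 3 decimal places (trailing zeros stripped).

Answer: (0, 0)
(17, 0)
(7, 0)
(14, 0)
(20, 0)

Derivation:
Executing turtle program step by step:
Start: pos=(0,0), heading=0, pen down
FD 17: (0,0) -> (17,0) [heading=0, draw]
BK 10: (17,0) -> (7,0) [heading=0, draw]
FD 7: (7,0) -> (14,0) [heading=0, draw]
FD 6: (14,0) -> (20,0) [heading=0, draw]
LT 180: heading 0 -> 180
LT 180: heading 180 -> 0
RT 180: heading 0 -> 180
Final: pos=(20,0), heading=180, 4 segment(s) drawn
Waypoints (5 total):
(0, 0)
(17, 0)
(7, 0)
(14, 0)
(20, 0)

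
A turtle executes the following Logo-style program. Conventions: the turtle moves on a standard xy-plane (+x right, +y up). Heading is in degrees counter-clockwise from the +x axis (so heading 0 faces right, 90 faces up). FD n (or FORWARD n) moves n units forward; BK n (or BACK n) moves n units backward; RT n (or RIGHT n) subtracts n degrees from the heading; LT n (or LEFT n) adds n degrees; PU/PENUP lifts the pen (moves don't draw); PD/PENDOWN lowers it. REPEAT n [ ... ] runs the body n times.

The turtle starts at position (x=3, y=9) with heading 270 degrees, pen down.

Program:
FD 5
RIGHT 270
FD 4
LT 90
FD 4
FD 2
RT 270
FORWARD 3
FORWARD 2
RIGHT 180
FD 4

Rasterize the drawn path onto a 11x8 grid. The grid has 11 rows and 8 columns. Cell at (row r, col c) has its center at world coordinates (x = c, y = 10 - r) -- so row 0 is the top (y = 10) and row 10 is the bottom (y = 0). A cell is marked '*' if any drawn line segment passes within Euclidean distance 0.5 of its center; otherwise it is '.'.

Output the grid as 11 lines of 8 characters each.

Segment 0: (3,9) -> (3,4)
Segment 1: (3,4) -> (7,4)
Segment 2: (7,4) -> (7,8)
Segment 3: (7,8) -> (7,10)
Segment 4: (7,10) -> (4,10)
Segment 5: (4,10) -> (2,10)
Segment 6: (2,10) -> (6,10)

Answer: ..******
...*...*
...*...*
...*...*
...*...*
...*...*
...*****
........
........
........
........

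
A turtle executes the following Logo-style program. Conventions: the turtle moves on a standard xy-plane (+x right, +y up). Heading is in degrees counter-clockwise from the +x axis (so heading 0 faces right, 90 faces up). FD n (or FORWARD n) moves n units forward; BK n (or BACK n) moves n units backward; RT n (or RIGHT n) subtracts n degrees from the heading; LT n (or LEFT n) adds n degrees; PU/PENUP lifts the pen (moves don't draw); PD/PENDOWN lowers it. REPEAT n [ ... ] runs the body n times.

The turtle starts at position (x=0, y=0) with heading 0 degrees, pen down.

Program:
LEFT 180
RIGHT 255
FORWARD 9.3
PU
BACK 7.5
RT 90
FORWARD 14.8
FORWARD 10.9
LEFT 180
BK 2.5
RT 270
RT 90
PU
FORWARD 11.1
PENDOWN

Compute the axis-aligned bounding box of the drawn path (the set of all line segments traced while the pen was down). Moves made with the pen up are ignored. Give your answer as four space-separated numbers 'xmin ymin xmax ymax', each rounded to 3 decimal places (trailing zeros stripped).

Answer: 0 -8.983 2.407 0

Derivation:
Executing turtle program step by step:
Start: pos=(0,0), heading=0, pen down
LT 180: heading 0 -> 180
RT 255: heading 180 -> 285
FD 9.3: (0,0) -> (2.407,-8.983) [heading=285, draw]
PU: pen up
BK 7.5: (2.407,-8.983) -> (0.466,-1.739) [heading=285, move]
RT 90: heading 285 -> 195
FD 14.8: (0.466,-1.739) -> (-13.83,-5.569) [heading=195, move]
FD 10.9: (-13.83,-5.569) -> (-24.358,-8.39) [heading=195, move]
LT 180: heading 195 -> 15
BK 2.5: (-24.358,-8.39) -> (-26.773,-9.037) [heading=15, move]
RT 270: heading 15 -> 105
RT 90: heading 105 -> 15
PU: pen up
FD 11.1: (-26.773,-9.037) -> (-16.051,-6.164) [heading=15, move]
PD: pen down
Final: pos=(-16.051,-6.164), heading=15, 1 segment(s) drawn

Segment endpoints: x in {0, 2.407}, y in {-8.983, 0}
xmin=0, ymin=-8.983, xmax=2.407, ymax=0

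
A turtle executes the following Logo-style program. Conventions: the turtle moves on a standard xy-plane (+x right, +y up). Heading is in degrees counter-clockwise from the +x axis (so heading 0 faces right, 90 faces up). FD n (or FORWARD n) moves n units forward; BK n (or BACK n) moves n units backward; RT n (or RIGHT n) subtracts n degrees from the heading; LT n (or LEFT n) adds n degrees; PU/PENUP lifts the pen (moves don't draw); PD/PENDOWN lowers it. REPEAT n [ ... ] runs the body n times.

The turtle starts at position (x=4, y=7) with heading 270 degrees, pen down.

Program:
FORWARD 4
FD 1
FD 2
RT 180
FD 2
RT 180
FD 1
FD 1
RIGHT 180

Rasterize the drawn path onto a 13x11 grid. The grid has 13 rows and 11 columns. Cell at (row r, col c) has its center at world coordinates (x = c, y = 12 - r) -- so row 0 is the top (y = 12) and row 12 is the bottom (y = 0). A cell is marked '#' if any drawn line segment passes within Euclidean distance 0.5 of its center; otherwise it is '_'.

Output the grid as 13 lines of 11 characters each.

Answer: ___________
___________
___________
___________
___________
____#______
____#______
____#______
____#______
____#______
____#______
____#______
____#______

Derivation:
Segment 0: (4,7) -> (4,3)
Segment 1: (4,3) -> (4,2)
Segment 2: (4,2) -> (4,0)
Segment 3: (4,0) -> (4,2)
Segment 4: (4,2) -> (4,1)
Segment 5: (4,1) -> (4,0)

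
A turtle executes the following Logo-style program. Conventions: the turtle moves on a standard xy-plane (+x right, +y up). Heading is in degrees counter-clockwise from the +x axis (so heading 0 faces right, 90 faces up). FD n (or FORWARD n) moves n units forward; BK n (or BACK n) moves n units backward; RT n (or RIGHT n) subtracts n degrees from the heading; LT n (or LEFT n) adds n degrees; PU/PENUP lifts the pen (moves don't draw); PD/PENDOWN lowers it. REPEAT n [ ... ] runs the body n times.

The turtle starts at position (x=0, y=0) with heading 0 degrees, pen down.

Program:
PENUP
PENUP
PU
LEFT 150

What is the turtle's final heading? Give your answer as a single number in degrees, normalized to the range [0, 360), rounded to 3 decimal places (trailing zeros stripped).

Answer: 150

Derivation:
Executing turtle program step by step:
Start: pos=(0,0), heading=0, pen down
PU: pen up
PU: pen up
PU: pen up
LT 150: heading 0 -> 150
Final: pos=(0,0), heading=150, 0 segment(s) drawn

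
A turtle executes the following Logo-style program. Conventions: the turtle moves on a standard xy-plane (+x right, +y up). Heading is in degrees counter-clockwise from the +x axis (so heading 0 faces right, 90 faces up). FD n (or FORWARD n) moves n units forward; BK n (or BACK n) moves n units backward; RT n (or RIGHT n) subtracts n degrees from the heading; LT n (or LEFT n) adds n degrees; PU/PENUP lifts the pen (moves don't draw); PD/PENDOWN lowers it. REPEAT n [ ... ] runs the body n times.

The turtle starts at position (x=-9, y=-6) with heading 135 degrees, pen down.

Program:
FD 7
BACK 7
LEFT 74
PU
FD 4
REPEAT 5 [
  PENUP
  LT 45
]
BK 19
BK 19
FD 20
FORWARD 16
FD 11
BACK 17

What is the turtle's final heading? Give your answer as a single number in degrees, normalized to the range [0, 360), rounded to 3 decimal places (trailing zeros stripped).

Answer: 74

Derivation:
Executing turtle program step by step:
Start: pos=(-9,-6), heading=135, pen down
FD 7: (-9,-6) -> (-13.95,-1.05) [heading=135, draw]
BK 7: (-13.95,-1.05) -> (-9,-6) [heading=135, draw]
LT 74: heading 135 -> 209
PU: pen up
FD 4: (-9,-6) -> (-12.498,-7.939) [heading=209, move]
REPEAT 5 [
  -- iteration 1/5 --
  PU: pen up
  LT 45: heading 209 -> 254
  -- iteration 2/5 --
  PU: pen up
  LT 45: heading 254 -> 299
  -- iteration 3/5 --
  PU: pen up
  LT 45: heading 299 -> 344
  -- iteration 4/5 --
  PU: pen up
  LT 45: heading 344 -> 29
  -- iteration 5/5 --
  PU: pen up
  LT 45: heading 29 -> 74
]
BK 19: (-12.498,-7.939) -> (-17.736,-26.203) [heading=74, move]
BK 19: (-17.736,-26.203) -> (-22.973,-44.467) [heading=74, move]
FD 20: (-22.973,-44.467) -> (-17.46,-25.242) [heading=74, move]
FD 16: (-17.46,-25.242) -> (-13.05,-9.862) [heading=74, move]
FD 11: (-13.05,-9.862) -> (-10.018,0.712) [heading=74, move]
BK 17: (-10.018,0.712) -> (-14.704,-15.629) [heading=74, move]
Final: pos=(-14.704,-15.629), heading=74, 2 segment(s) drawn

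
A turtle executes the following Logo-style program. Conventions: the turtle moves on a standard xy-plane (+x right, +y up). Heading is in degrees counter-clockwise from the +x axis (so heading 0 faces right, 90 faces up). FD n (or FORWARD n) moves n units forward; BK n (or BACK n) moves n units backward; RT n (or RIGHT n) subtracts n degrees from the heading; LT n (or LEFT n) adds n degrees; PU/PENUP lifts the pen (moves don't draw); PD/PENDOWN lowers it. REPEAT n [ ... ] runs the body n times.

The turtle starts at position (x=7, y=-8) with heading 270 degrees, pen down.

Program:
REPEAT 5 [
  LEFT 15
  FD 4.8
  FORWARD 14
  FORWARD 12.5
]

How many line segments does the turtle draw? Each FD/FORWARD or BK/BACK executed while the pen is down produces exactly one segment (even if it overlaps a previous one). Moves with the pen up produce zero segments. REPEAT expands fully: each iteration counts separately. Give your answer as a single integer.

Answer: 15

Derivation:
Executing turtle program step by step:
Start: pos=(7,-8), heading=270, pen down
REPEAT 5 [
  -- iteration 1/5 --
  LT 15: heading 270 -> 285
  FD 4.8: (7,-8) -> (8.242,-12.636) [heading=285, draw]
  FD 14: (8.242,-12.636) -> (11.866,-26.159) [heading=285, draw]
  FD 12.5: (11.866,-26.159) -> (15.101,-38.233) [heading=285, draw]
  -- iteration 2/5 --
  LT 15: heading 285 -> 300
  FD 4.8: (15.101,-38.233) -> (17.501,-42.39) [heading=300, draw]
  FD 14: (17.501,-42.39) -> (24.501,-54.515) [heading=300, draw]
  FD 12.5: (24.501,-54.515) -> (30.751,-65.34) [heading=300, draw]
  -- iteration 3/5 --
  LT 15: heading 300 -> 315
  FD 4.8: (30.751,-65.34) -> (34.145,-68.734) [heading=315, draw]
  FD 14: (34.145,-68.734) -> (44.045,-78.634) [heading=315, draw]
  FD 12.5: (44.045,-78.634) -> (52.883,-87.473) [heading=315, draw]
  -- iteration 4/5 --
  LT 15: heading 315 -> 330
  FD 4.8: (52.883,-87.473) -> (57.04,-89.873) [heading=330, draw]
  FD 14: (57.04,-89.873) -> (69.165,-96.873) [heading=330, draw]
  FD 12.5: (69.165,-96.873) -> (79.99,-103.123) [heading=330, draw]
  -- iteration 5/5 --
  LT 15: heading 330 -> 345
  FD 4.8: (79.99,-103.123) -> (84.627,-104.365) [heading=345, draw]
  FD 14: (84.627,-104.365) -> (98.149,-107.988) [heading=345, draw]
  FD 12.5: (98.149,-107.988) -> (110.224,-111.224) [heading=345, draw]
]
Final: pos=(110.224,-111.224), heading=345, 15 segment(s) drawn
Segments drawn: 15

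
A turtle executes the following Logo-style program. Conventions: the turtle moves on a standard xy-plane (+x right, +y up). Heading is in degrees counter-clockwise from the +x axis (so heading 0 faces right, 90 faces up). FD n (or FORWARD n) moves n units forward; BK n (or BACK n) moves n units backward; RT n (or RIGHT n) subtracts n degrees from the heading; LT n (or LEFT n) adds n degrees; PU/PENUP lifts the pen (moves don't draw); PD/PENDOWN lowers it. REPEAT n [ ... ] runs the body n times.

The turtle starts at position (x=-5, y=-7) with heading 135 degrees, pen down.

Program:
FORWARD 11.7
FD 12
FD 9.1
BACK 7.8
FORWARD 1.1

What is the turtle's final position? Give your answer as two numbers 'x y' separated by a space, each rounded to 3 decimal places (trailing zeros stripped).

Executing turtle program step by step:
Start: pos=(-5,-7), heading=135, pen down
FD 11.7: (-5,-7) -> (-13.273,1.273) [heading=135, draw]
FD 12: (-13.273,1.273) -> (-21.758,9.758) [heading=135, draw]
FD 9.1: (-21.758,9.758) -> (-28.193,16.193) [heading=135, draw]
BK 7.8: (-28.193,16.193) -> (-22.678,10.678) [heading=135, draw]
FD 1.1: (-22.678,10.678) -> (-23.455,11.455) [heading=135, draw]
Final: pos=(-23.455,11.455), heading=135, 5 segment(s) drawn

Answer: -23.455 11.455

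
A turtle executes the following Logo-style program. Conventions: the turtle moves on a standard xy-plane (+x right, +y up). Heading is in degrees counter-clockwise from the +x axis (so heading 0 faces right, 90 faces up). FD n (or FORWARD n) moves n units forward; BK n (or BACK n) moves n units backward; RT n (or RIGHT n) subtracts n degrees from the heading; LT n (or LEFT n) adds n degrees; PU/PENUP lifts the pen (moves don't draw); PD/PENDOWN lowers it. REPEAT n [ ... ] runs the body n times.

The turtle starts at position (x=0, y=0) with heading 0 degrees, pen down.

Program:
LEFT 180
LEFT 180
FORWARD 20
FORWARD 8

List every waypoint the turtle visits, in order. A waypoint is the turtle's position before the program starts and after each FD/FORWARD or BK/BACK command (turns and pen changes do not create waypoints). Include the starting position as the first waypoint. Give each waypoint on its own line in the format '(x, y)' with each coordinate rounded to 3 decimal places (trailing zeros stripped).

Executing turtle program step by step:
Start: pos=(0,0), heading=0, pen down
LT 180: heading 0 -> 180
LT 180: heading 180 -> 0
FD 20: (0,0) -> (20,0) [heading=0, draw]
FD 8: (20,0) -> (28,0) [heading=0, draw]
Final: pos=(28,0), heading=0, 2 segment(s) drawn
Waypoints (3 total):
(0, 0)
(20, 0)
(28, 0)

Answer: (0, 0)
(20, 0)
(28, 0)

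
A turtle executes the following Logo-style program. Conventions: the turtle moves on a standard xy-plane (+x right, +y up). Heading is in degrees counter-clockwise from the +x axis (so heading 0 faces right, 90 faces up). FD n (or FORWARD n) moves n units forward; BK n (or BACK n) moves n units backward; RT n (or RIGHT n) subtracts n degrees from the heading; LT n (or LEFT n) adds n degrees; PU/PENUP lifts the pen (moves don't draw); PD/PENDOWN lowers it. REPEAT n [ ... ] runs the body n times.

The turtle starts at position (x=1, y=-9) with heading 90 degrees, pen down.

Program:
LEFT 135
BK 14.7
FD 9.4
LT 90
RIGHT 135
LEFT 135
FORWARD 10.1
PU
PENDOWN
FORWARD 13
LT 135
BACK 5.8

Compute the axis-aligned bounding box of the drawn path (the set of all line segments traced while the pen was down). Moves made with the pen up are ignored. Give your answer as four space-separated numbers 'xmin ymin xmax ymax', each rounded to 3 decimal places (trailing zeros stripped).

Executing turtle program step by step:
Start: pos=(1,-9), heading=90, pen down
LT 135: heading 90 -> 225
BK 14.7: (1,-9) -> (11.394,1.394) [heading=225, draw]
FD 9.4: (11.394,1.394) -> (4.748,-5.252) [heading=225, draw]
LT 90: heading 225 -> 315
RT 135: heading 315 -> 180
LT 135: heading 180 -> 315
FD 10.1: (4.748,-5.252) -> (11.889,-12.394) [heading=315, draw]
PU: pen up
PD: pen down
FD 13: (11.889,-12.394) -> (21.082,-21.587) [heading=315, draw]
LT 135: heading 315 -> 90
BK 5.8: (21.082,-21.587) -> (21.082,-27.387) [heading=90, draw]
Final: pos=(21.082,-27.387), heading=90, 5 segment(s) drawn

Segment endpoints: x in {1, 4.748, 11.394, 11.889, 21.082}, y in {-27.387, -21.587, -12.394, -9, -5.252, 1.394}
xmin=1, ymin=-27.387, xmax=21.082, ymax=1.394

Answer: 1 -27.387 21.082 1.394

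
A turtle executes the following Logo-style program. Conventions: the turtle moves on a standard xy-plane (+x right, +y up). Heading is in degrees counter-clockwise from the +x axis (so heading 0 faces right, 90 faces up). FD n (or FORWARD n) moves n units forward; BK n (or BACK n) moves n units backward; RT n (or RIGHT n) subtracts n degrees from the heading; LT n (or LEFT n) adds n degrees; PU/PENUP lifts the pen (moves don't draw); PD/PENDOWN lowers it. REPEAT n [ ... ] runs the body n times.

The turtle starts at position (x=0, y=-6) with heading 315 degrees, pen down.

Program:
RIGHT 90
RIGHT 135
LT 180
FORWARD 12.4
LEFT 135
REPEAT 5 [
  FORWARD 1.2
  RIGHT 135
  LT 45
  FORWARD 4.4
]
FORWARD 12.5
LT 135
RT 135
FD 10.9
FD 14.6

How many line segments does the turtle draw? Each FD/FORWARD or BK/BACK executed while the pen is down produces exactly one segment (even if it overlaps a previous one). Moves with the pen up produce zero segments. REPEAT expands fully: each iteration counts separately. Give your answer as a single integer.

Answer: 14

Derivation:
Executing turtle program step by step:
Start: pos=(0,-6), heading=315, pen down
RT 90: heading 315 -> 225
RT 135: heading 225 -> 90
LT 180: heading 90 -> 270
FD 12.4: (0,-6) -> (0,-18.4) [heading=270, draw]
LT 135: heading 270 -> 45
REPEAT 5 [
  -- iteration 1/5 --
  FD 1.2: (0,-18.4) -> (0.849,-17.551) [heading=45, draw]
  RT 135: heading 45 -> 270
  LT 45: heading 270 -> 315
  FD 4.4: (0.849,-17.551) -> (3.96,-20.663) [heading=315, draw]
  -- iteration 2/5 --
  FD 1.2: (3.96,-20.663) -> (4.808,-21.511) [heading=315, draw]
  RT 135: heading 315 -> 180
  LT 45: heading 180 -> 225
  FD 4.4: (4.808,-21.511) -> (1.697,-24.623) [heading=225, draw]
  -- iteration 3/5 --
  FD 1.2: (1.697,-24.623) -> (0.849,-25.471) [heading=225, draw]
  RT 135: heading 225 -> 90
  LT 45: heading 90 -> 135
  FD 4.4: (0.849,-25.471) -> (-2.263,-22.36) [heading=135, draw]
  -- iteration 4/5 --
  FD 1.2: (-2.263,-22.36) -> (-3.111,-21.511) [heading=135, draw]
  RT 135: heading 135 -> 0
  LT 45: heading 0 -> 45
  FD 4.4: (-3.111,-21.511) -> (0,-18.4) [heading=45, draw]
  -- iteration 5/5 --
  FD 1.2: (0,-18.4) -> (0.849,-17.551) [heading=45, draw]
  RT 135: heading 45 -> 270
  LT 45: heading 270 -> 315
  FD 4.4: (0.849,-17.551) -> (3.96,-20.663) [heading=315, draw]
]
FD 12.5: (3.96,-20.663) -> (12.799,-29.502) [heading=315, draw]
LT 135: heading 315 -> 90
RT 135: heading 90 -> 315
FD 10.9: (12.799,-29.502) -> (20.506,-37.209) [heading=315, draw]
FD 14.6: (20.506,-37.209) -> (30.83,-47.533) [heading=315, draw]
Final: pos=(30.83,-47.533), heading=315, 14 segment(s) drawn
Segments drawn: 14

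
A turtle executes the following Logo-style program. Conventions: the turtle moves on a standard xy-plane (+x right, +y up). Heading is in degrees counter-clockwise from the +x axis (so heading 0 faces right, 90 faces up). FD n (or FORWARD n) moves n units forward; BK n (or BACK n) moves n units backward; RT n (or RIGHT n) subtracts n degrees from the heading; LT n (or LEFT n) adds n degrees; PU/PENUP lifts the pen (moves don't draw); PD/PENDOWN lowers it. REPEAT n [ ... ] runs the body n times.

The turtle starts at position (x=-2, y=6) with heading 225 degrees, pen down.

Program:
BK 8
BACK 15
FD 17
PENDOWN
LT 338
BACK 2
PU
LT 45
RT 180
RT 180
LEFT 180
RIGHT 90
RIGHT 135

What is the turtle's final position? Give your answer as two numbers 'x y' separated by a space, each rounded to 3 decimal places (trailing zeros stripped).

Executing turtle program step by step:
Start: pos=(-2,6), heading=225, pen down
BK 8: (-2,6) -> (3.657,11.657) [heading=225, draw]
BK 15: (3.657,11.657) -> (14.263,22.263) [heading=225, draw]
FD 17: (14.263,22.263) -> (2.243,10.243) [heading=225, draw]
PD: pen down
LT 338: heading 225 -> 203
BK 2: (2.243,10.243) -> (4.084,11.024) [heading=203, draw]
PU: pen up
LT 45: heading 203 -> 248
RT 180: heading 248 -> 68
RT 180: heading 68 -> 248
LT 180: heading 248 -> 68
RT 90: heading 68 -> 338
RT 135: heading 338 -> 203
Final: pos=(4.084,11.024), heading=203, 4 segment(s) drawn

Answer: 4.084 11.024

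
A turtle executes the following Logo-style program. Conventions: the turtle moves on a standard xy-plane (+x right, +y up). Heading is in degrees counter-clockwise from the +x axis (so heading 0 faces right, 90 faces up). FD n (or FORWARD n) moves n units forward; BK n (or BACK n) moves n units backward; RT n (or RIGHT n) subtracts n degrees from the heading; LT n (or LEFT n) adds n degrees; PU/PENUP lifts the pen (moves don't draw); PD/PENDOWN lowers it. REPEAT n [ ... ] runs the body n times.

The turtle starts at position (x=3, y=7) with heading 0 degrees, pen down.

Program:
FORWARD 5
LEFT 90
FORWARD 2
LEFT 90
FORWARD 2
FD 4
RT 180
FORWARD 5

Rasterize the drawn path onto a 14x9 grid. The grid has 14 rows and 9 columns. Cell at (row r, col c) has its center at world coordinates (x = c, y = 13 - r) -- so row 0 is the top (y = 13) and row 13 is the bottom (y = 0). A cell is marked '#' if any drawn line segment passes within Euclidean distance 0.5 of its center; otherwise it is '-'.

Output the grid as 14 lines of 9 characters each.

Answer: ---------
---------
---------
---------
--#######
--------#
---######
---------
---------
---------
---------
---------
---------
---------

Derivation:
Segment 0: (3,7) -> (8,7)
Segment 1: (8,7) -> (8,9)
Segment 2: (8,9) -> (6,9)
Segment 3: (6,9) -> (2,9)
Segment 4: (2,9) -> (7,9)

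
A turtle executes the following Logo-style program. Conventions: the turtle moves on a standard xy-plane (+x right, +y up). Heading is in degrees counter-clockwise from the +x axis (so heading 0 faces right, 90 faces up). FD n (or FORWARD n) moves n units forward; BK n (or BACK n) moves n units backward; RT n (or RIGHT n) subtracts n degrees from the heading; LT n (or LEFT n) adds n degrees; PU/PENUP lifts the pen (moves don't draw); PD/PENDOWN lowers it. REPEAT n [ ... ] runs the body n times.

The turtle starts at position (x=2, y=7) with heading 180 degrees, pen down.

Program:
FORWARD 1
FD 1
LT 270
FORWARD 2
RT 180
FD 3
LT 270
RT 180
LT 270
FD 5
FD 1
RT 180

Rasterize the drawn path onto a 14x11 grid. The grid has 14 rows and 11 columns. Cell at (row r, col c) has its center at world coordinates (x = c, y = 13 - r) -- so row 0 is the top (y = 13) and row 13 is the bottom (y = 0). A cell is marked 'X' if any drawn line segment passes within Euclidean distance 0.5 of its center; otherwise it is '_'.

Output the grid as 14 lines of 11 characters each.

Segment 0: (2,7) -> (1,7)
Segment 1: (1,7) -> (0,7)
Segment 2: (0,7) -> (0,9)
Segment 3: (0,9) -> (0,6)
Segment 4: (0,6) -> (-0,1)
Segment 5: (-0,1) -> (-0,0)

Answer: ___________
___________
___________
___________
X__________
X__________
XXX________
X__________
X__________
X__________
X__________
X__________
X__________
X__________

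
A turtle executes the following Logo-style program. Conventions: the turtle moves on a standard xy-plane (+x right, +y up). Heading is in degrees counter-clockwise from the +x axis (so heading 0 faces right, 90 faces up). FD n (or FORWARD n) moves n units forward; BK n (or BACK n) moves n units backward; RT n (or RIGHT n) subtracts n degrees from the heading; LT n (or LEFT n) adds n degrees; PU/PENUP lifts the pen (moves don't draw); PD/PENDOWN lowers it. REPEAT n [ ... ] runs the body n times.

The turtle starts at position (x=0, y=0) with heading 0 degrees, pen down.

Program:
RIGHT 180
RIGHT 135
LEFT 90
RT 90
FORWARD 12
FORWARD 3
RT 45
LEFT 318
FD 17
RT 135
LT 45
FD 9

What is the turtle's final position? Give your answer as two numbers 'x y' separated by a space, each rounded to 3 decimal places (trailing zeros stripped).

Answer: 17.218 -7.457

Derivation:
Executing turtle program step by step:
Start: pos=(0,0), heading=0, pen down
RT 180: heading 0 -> 180
RT 135: heading 180 -> 45
LT 90: heading 45 -> 135
RT 90: heading 135 -> 45
FD 12: (0,0) -> (8.485,8.485) [heading=45, draw]
FD 3: (8.485,8.485) -> (10.607,10.607) [heading=45, draw]
RT 45: heading 45 -> 0
LT 318: heading 0 -> 318
FD 17: (10.607,10.607) -> (23.24,-0.769) [heading=318, draw]
RT 135: heading 318 -> 183
LT 45: heading 183 -> 228
FD 9: (23.24,-0.769) -> (17.218,-7.457) [heading=228, draw]
Final: pos=(17.218,-7.457), heading=228, 4 segment(s) drawn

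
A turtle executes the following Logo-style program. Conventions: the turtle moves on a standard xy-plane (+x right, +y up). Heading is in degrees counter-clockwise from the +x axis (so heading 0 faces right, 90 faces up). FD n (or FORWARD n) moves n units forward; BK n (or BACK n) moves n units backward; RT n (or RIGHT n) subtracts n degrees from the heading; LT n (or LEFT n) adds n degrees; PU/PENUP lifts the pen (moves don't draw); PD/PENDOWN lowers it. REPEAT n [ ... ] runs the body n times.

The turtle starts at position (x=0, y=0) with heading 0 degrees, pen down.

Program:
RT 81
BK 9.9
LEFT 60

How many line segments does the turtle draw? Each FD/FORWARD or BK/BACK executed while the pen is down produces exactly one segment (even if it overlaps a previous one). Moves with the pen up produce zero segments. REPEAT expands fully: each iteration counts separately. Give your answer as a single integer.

Answer: 1

Derivation:
Executing turtle program step by step:
Start: pos=(0,0), heading=0, pen down
RT 81: heading 0 -> 279
BK 9.9: (0,0) -> (-1.549,9.778) [heading=279, draw]
LT 60: heading 279 -> 339
Final: pos=(-1.549,9.778), heading=339, 1 segment(s) drawn
Segments drawn: 1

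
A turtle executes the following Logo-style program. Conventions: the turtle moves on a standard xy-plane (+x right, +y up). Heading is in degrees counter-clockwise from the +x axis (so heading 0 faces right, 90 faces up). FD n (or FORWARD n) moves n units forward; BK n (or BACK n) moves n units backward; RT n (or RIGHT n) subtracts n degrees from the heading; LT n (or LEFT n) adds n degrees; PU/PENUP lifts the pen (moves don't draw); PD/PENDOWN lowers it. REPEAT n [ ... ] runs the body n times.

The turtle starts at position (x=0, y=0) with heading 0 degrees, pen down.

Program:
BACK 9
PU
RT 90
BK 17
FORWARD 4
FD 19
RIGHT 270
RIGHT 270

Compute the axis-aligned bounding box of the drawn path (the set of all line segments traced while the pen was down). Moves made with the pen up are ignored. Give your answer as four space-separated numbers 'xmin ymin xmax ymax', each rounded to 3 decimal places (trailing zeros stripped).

Answer: -9 0 0 0

Derivation:
Executing turtle program step by step:
Start: pos=(0,0), heading=0, pen down
BK 9: (0,0) -> (-9,0) [heading=0, draw]
PU: pen up
RT 90: heading 0 -> 270
BK 17: (-9,0) -> (-9,17) [heading=270, move]
FD 4: (-9,17) -> (-9,13) [heading=270, move]
FD 19: (-9,13) -> (-9,-6) [heading=270, move]
RT 270: heading 270 -> 0
RT 270: heading 0 -> 90
Final: pos=(-9,-6), heading=90, 1 segment(s) drawn

Segment endpoints: x in {-9, 0}, y in {0}
xmin=-9, ymin=0, xmax=0, ymax=0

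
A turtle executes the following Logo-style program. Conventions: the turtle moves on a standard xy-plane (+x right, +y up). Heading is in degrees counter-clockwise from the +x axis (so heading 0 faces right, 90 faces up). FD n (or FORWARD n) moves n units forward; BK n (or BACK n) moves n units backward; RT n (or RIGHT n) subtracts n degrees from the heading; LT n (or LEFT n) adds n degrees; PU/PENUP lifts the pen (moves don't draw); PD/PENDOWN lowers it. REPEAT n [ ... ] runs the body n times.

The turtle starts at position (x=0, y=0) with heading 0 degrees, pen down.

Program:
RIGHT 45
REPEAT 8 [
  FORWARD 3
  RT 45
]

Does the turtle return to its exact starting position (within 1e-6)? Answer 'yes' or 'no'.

Answer: yes

Derivation:
Executing turtle program step by step:
Start: pos=(0,0), heading=0, pen down
RT 45: heading 0 -> 315
REPEAT 8 [
  -- iteration 1/8 --
  FD 3: (0,0) -> (2.121,-2.121) [heading=315, draw]
  RT 45: heading 315 -> 270
  -- iteration 2/8 --
  FD 3: (2.121,-2.121) -> (2.121,-5.121) [heading=270, draw]
  RT 45: heading 270 -> 225
  -- iteration 3/8 --
  FD 3: (2.121,-5.121) -> (0,-7.243) [heading=225, draw]
  RT 45: heading 225 -> 180
  -- iteration 4/8 --
  FD 3: (0,-7.243) -> (-3,-7.243) [heading=180, draw]
  RT 45: heading 180 -> 135
  -- iteration 5/8 --
  FD 3: (-3,-7.243) -> (-5.121,-5.121) [heading=135, draw]
  RT 45: heading 135 -> 90
  -- iteration 6/8 --
  FD 3: (-5.121,-5.121) -> (-5.121,-2.121) [heading=90, draw]
  RT 45: heading 90 -> 45
  -- iteration 7/8 --
  FD 3: (-5.121,-2.121) -> (-3,0) [heading=45, draw]
  RT 45: heading 45 -> 0
  -- iteration 8/8 --
  FD 3: (-3,0) -> (0,0) [heading=0, draw]
  RT 45: heading 0 -> 315
]
Final: pos=(0,0), heading=315, 8 segment(s) drawn

Start position: (0, 0)
Final position: (0, 0)
Distance = 0; < 1e-6 -> CLOSED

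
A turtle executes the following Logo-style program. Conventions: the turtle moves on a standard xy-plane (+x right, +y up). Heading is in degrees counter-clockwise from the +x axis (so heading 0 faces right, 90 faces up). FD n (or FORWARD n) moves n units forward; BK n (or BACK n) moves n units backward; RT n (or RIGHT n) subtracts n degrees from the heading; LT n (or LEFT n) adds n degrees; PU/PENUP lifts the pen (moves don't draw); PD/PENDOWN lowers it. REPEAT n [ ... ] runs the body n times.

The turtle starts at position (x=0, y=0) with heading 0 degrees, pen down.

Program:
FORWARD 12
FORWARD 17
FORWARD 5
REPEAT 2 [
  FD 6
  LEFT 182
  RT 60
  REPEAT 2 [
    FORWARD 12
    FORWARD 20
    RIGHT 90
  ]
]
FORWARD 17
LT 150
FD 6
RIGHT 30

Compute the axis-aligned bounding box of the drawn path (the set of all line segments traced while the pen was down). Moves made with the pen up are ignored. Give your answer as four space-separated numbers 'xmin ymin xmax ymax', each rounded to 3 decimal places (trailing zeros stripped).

Executing turtle program step by step:
Start: pos=(0,0), heading=0, pen down
FD 12: (0,0) -> (12,0) [heading=0, draw]
FD 17: (12,0) -> (29,0) [heading=0, draw]
FD 5: (29,0) -> (34,0) [heading=0, draw]
REPEAT 2 [
  -- iteration 1/2 --
  FD 6: (34,0) -> (40,0) [heading=0, draw]
  LT 182: heading 0 -> 182
  RT 60: heading 182 -> 122
  REPEAT 2 [
    -- iteration 1/2 --
    FD 12: (40,0) -> (33.641,10.177) [heading=122, draw]
    FD 20: (33.641,10.177) -> (23.043,27.138) [heading=122, draw]
    RT 90: heading 122 -> 32
    -- iteration 2/2 --
    FD 12: (23.043,27.138) -> (33.219,33.497) [heading=32, draw]
    FD 20: (33.219,33.497) -> (50.18,44.095) [heading=32, draw]
    RT 90: heading 32 -> 302
  ]
  -- iteration 2/2 --
  FD 6: (50.18,44.095) -> (53.36,39.007) [heading=302, draw]
  LT 182: heading 302 -> 124
  RT 60: heading 124 -> 64
  REPEAT 2 [
    -- iteration 1/2 --
    FD 12: (53.36,39.007) -> (58.62,49.792) [heading=64, draw]
    FD 20: (58.62,49.792) -> (67.388,67.768) [heading=64, draw]
    RT 90: heading 64 -> 334
    -- iteration 2/2 --
    FD 12: (67.388,67.768) -> (78.173,62.508) [heading=334, draw]
    FD 20: (78.173,62.508) -> (96.149,53.74) [heading=334, draw]
    RT 90: heading 334 -> 244
  ]
]
FD 17: (96.149,53.74) -> (88.697,38.461) [heading=244, draw]
LT 150: heading 244 -> 34
FD 6: (88.697,38.461) -> (93.671,41.816) [heading=34, draw]
RT 30: heading 34 -> 4
Final: pos=(93.671,41.816), heading=4, 15 segment(s) drawn

Segment endpoints: x in {0, 12, 23.043, 29, 33.219, 33.641, 34, 40, 50.18, 53.36, 58.62, 67.388, 78.173, 88.697, 93.671, 96.149}, y in {0, 10.177, 27.138, 33.497, 38.461, 39.007, 41.816, 44.095, 49.792, 53.74, 62.508, 67.768}
xmin=0, ymin=0, xmax=96.149, ymax=67.768

Answer: 0 0 96.149 67.768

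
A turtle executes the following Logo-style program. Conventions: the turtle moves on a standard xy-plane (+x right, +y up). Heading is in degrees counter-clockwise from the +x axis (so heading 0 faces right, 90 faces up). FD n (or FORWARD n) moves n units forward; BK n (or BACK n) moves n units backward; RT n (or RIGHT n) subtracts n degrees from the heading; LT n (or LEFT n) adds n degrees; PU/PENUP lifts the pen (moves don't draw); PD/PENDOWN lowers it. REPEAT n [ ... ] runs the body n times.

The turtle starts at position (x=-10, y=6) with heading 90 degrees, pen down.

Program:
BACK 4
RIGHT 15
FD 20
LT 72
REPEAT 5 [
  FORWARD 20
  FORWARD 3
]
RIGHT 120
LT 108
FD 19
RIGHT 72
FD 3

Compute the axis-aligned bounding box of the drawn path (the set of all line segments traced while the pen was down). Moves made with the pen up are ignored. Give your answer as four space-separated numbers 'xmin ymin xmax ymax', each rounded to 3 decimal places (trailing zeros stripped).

Answer: -114.706 2 -4.824 100.06

Derivation:
Executing turtle program step by step:
Start: pos=(-10,6), heading=90, pen down
BK 4: (-10,6) -> (-10,2) [heading=90, draw]
RT 15: heading 90 -> 75
FD 20: (-10,2) -> (-4.824,21.319) [heading=75, draw]
LT 72: heading 75 -> 147
REPEAT 5 [
  -- iteration 1/5 --
  FD 20: (-4.824,21.319) -> (-21.597,32.211) [heading=147, draw]
  FD 3: (-21.597,32.211) -> (-24.113,33.845) [heading=147, draw]
  -- iteration 2/5 --
  FD 20: (-24.113,33.845) -> (-40.886,44.738) [heading=147, draw]
  FD 3: (-40.886,44.738) -> (-43.402,46.372) [heading=147, draw]
  -- iteration 3/5 --
  FD 20: (-43.402,46.372) -> (-60.176,57.265) [heading=147, draw]
  FD 3: (-60.176,57.265) -> (-62.692,58.899) [heading=147, draw]
  -- iteration 4/5 --
  FD 20: (-62.692,58.899) -> (-79.465,69.791) [heading=147, draw]
  FD 3: (-79.465,69.791) -> (-81.981,71.425) [heading=147, draw]
  -- iteration 5/5 --
  FD 20: (-81.981,71.425) -> (-98.755,82.318) [heading=147, draw]
  FD 3: (-98.755,82.318) -> (-101.271,83.952) [heading=147, draw]
]
RT 120: heading 147 -> 27
LT 108: heading 27 -> 135
FD 19: (-101.271,83.952) -> (-114.706,97.387) [heading=135, draw]
RT 72: heading 135 -> 63
FD 3: (-114.706,97.387) -> (-113.344,100.06) [heading=63, draw]
Final: pos=(-113.344,100.06), heading=63, 14 segment(s) drawn

Segment endpoints: x in {-114.706, -113.344, -101.271, -98.755, -81.981, -79.465, -62.692, -60.176, -43.402, -40.886, -24.113, -21.597, -10, -4.824}, y in {2, 6, 21.319, 32.211, 33.845, 44.738, 46.372, 57.265, 58.899, 69.791, 71.425, 82.318, 83.952, 97.387, 100.06}
xmin=-114.706, ymin=2, xmax=-4.824, ymax=100.06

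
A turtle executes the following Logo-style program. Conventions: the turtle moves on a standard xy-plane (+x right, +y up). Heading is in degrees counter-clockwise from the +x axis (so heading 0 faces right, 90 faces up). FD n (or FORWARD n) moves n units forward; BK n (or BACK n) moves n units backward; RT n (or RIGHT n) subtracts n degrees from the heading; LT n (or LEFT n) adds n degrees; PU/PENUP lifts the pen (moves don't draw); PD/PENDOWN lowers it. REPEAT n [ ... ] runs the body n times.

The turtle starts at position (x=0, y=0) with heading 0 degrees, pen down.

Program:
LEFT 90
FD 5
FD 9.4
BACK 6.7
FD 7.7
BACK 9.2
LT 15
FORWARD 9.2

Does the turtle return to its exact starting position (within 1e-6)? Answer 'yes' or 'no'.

Executing turtle program step by step:
Start: pos=(0,0), heading=0, pen down
LT 90: heading 0 -> 90
FD 5: (0,0) -> (0,5) [heading=90, draw]
FD 9.4: (0,5) -> (0,14.4) [heading=90, draw]
BK 6.7: (0,14.4) -> (0,7.7) [heading=90, draw]
FD 7.7: (0,7.7) -> (0,15.4) [heading=90, draw]
BK 9.2: (0,15.4) -> (0,6.2) [heading=90, draw]
LT 15: heading 90 -> 105
FD 9.2: (0,6.2) -> (-2.381,15.087) [heading=105, draw]
Final: pos=(-2.381,15.087), heading=105, 6 segment(s) drawn

Start position: (0, 0)
Final position: (-2.381, 15.087)
Distance = 15.273; >= 1e-6 -> NOT closed

Answer: no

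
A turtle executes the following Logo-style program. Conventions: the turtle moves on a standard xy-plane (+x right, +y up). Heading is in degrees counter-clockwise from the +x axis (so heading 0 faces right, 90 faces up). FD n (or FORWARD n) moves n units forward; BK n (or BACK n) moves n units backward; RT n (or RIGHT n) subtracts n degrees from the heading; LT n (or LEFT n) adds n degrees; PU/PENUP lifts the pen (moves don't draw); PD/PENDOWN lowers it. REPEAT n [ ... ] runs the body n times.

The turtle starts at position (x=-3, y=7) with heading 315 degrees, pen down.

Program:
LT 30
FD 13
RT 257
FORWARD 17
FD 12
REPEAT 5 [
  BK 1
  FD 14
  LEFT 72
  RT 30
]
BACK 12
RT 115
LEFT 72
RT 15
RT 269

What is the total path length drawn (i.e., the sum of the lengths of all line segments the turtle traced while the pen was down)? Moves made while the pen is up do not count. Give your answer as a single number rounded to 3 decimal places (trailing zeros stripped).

Answer: 129

Derivation:
Executing turtle program step by step:
Start: pos=(-3,7), heading=315, pen down
LT 30: heading 315 -> 345
FD 13: (-3,7) -> (9.557,3.635) [heading=345, draw]
RT 257: heading 345 -> 88
FD 17: (9.557,3.635) -> (10.15,20.625) [heading=88, draw]
FD 12: (10.15,20.625) -> (10.569,32.618) [heading=88, draw]
REPEAT 5 [
  -- iteration 1/5 --
  BK 1: (10.569,32.618) -> (10.534,31.618) [heading=88, draw]
  FD 14: (10.534,31.618) -> (11.023,45.61) [heading=88, draw]
  LT 72: heading 88 -> 160
  RT 30: heading 160 -> 130
  -- iteration 2/5 --
  BK 1: (11.023,45.61) -> (11.666,44.844) [heading=130, draw]
  FD 14: (11.666,44.844) -> (2.667,55.568) [heading=130, draw]
  LT 72: heading 130 -> 202
  RT 30: heading 202 -> 172
  -- iteration 3/5 --
  BK 1: (2.667,55.568) -> (3.657,55.429) [heading=172, draw]
  FD 14: (3.657,55.429) -> (-10.207,57.378) [heading=172, draw]
  LT 72: heading 172 -> 244
  RT 30: heading 244 -> 214
  -- iteration 4/5 --
  BK 1: (-10.207,57.378) -> (-9.378,57.937) [heading=214, draw]
  FD 14: (-9.378,57.937) -> (-20.984,50.108) [heading=214, draw]
  LT 72: heading 214 -> 286
  RT 30: heading 286 -> 256
  -- iteration 5/5 --
  BK 1: (-20.984,50.108) -> (-20.742,51.078) [heading=256, draw]
  FD 14: (-20.742,51.078) -> (-24.129,37.494) [heading=256, draw]
  LT 72: heading 256 -> 328
  RT 30: heading 328 -> 298
]
BK 12: (-24.129,37.494) -> (-29.763,48.09) [heading=298, draw]
RT 115: heading 298 -> 183
LT 72: heading 183 -> 255
RT 15: heading 255 -> 240
RT 269: heading 240 -> 331
Final: pos=(-29.763,48.09), heading=331, 14 segment(s) drawn

Segment lengths:
  seg 1: (-3,7) -> (9.557,3.635), length = 13
  seg 2: (9.557,3.635) -> (10.15,20.625), length = 17
  seg 3: (10.15,20.625) -> (10.569,32.618), length = 12
  seg 4: (10.569,32.618) -> (10.534,31.618), length = 1
  seg 5: (10.534,31.618) -> (11.023,45.61), length = 14
  seg 6: (11.023,45.61) -> (11.666,44.844), length = 1
  seg 7: (11.666,44.844) -> (2.667,55.568), length = 14
  seg 8: (2.667,55.568) -> (3.657,55.429), length = 1
  seg 9: (3.657,55.429) -> (-10.207,57.378), length = 14
  seg 10: (-10.207,57.378) -> (-9.378,57.937), length = 1
  seg 11: (-9.378,57.937) -> (-20.984,50.108), length = 14
  seg 12: (-20.984,50.108) -> (-20.742,51.078), length = 1
  seg 13: (-20.742,51.078) -> (-24.129,37.494), length = 14
  seg 14: (-24.129,37.494) -> (-29.763,48.09), length = 12
Total = 129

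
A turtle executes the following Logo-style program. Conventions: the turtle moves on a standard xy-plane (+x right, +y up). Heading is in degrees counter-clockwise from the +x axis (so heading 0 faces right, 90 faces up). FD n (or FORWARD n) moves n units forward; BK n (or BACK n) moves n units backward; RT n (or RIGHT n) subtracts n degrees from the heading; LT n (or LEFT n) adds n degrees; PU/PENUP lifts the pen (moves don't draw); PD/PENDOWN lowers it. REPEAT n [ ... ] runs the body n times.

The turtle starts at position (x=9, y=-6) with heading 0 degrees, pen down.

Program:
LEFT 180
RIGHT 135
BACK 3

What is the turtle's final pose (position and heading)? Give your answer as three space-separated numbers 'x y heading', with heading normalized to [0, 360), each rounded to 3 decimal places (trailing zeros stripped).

Answer: 6.879 -8.121 45

Derivation:
Executing turtle program step by step:
Start: pos=(9,-6), heading=0, pen down
LT 180: heading 0 -> 180
RT 135: heading 180 -> 45
BK 3: (9,-6) -> (6.879,-8.121) [heading=45, draw]
Final: pos=(6.879,-8.121), heading=45, 1 segment(s) drawn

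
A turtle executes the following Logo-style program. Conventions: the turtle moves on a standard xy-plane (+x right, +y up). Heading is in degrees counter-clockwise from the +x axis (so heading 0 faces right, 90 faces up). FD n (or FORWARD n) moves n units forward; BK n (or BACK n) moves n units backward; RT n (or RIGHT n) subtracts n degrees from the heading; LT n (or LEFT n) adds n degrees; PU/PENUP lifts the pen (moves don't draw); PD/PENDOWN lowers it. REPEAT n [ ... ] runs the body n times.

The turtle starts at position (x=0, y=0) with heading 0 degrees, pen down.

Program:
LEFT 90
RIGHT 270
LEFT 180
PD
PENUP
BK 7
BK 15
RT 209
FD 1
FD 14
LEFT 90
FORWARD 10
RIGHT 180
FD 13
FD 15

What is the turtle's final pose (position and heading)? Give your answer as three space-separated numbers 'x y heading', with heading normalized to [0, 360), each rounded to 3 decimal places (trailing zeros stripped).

Answer: -26.393 23.015 61

Derivation:
Executing turtle program step by step:
Start: pos=(0,0), heading=0, pen down
LT 90: heading 0 -> 90
RT 270: heading 90 -> 180
LT 180: heading 180 -> 0
PD: pen down
PU: pen up
BK 7: (0,0) -> (-7,0) [heading=0, move]
BK 15: (-7,0) -> (-22,0) [heading=0, move]
RT 209: heading 0 -> 151
FD 1: (-22,0) -> (-22.875,0.485) [heading=151, move]
FD 14: (-22.875,0.485) -> (-35.119,7.272) [heading=151, move]
LT 90: heading 151 -> 241
FD 10: (-35.119,7.272) -> (-39.967,-1.474) [heading=241, move]
RT 180: heading 241 -> 61
FD 13: (-39.967,-1.474) -> (-33.665,9.896) [heading=61, move]
FD 15: (-33.665,9.896) -> (-26.393,23.015) [heading=61, move]
Final: pos=(-26.393,23.015), heading=61, 0 segment(s) drawn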